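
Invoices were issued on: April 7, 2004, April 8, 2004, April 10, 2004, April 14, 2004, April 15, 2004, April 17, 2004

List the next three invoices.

April 21, 2004; April 22, 2004; April 24, 2004

The gap pattern 1, 2, 4, 1, 2 repeats every 3 events.
These are the Wednesdays, Thursdays and Saturdays of each week.
Next Wednesday: April 21, 2004.
The following Thursday is April 22, 2004.
Next Saturday: April 24, 2004.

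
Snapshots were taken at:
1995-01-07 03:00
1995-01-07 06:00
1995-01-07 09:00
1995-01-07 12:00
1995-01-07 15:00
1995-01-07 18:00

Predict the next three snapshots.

Gaps: 3, 3, 3, 3, 3 hours — each event is 3 hours after the previous one.
1995-01-07 18:00 + 3 h = 1995-01-07 21:00.
1995-01-07 21:00 + 3 h = 1995-01-08 00:00.
1995-01-08 00:00 + 3 h = 1995-01-08 03:00.

1995-01-07 21:00, 1995-01-08 00:00, 1995-01-08 03:00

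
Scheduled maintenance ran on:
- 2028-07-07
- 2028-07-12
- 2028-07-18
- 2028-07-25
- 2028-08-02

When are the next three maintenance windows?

Gaps: 5, 6, 7, 8 days — each gap is 1 larger than the previous one.
Next gap: 9 days. 2028-08-02 + 9 days = 2028-08-11.
Next gap: 10 days. 2028-08-11 + 10 days = 2028-08-21.
Next gap: 11 days. 2028-08-21 + 11 days = 2028-09-01.

2028-08-11, 2028-08-21, 2028-09-01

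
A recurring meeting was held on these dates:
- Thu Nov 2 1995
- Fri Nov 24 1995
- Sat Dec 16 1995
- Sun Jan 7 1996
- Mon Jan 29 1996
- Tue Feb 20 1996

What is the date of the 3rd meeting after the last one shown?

Fri Apr 26 1996

The spacing is 22, 22, 22, 22, 22 days — always 22 days.
Tue Feb 20 1996 + 22 days = Wed Mar 13 1996.
Wed Mar 13 1996 + 22 days = Thu Apr 4 1996.
Thu Apr 4 1996 + 22 days = Fri Apr 26 1996.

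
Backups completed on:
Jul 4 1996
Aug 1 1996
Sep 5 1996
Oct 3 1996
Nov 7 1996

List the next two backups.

Dec 5 1996, Jan 2 1997

These are Thursdays at 28- or 35-day spacing (28, 35, 28, 35).
The pattern: 1st Thursday of the month.
1st Thursday of December 1996: Dec 5 1996.
1st Thursday of January 1997: Jan 2 1997.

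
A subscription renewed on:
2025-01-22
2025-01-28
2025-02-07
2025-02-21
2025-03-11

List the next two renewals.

The spacing grows by 4 each time: 6, 10, 14, 18 days.
Next gap: 22 days. 2025-03-11 + 22 days = 2025-04-02.
Next gap: 26 days. 2025-04-02 + 26 days = 2025-04-28.

2025-04-02, 2025-04-28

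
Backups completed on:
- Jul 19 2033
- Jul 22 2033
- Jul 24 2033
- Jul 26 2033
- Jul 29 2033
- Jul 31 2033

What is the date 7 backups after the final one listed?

Gaps: 3, 2, 2, 3, 2 days — not constant, but cyclic with period 3.
The events fall on every Tuesday, Friday and Sunday.
Next Tuesday: Aug 2 2033.
The following Friday is Aug 5 2033.
Next Sunday: Aug 7 2033.
The following Tuesday is Aug 9 2033.
The following Friday is Aug 12 2033.
The following Sunday is Aug 14 2033.
The following Tuesday is Aug 16 2033.

Aug 16 2033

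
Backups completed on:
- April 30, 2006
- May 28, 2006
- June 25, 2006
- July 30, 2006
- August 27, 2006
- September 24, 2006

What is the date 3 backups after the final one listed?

Every date is a Sunday; gaps 28, 28, 35, 28, 28 days.
Each is the last Sunday of its month (at least one falls on the 29th or later, ruling out '4th Sunday').
October 2006 ends with Sunday October 29, 2006.
Last Sunday of November 2006: November 26, 2006.
December 2006 ends with Sunday December 31, 2006.

December 31, 2006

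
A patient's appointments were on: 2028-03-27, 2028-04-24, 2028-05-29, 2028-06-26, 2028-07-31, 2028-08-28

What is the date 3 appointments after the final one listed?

2028-11-27

Every date is a Monday; gaps 28, 35, 28, 35, 28 days.
Each is the last Monday of its month (at least one falls on the 29th or later, ruling out '4th Monday').
Last Monday of September 2028: 2028-09-25.
Last Monday of October 2028: 2028-10-30.
November 2028 ends with Monday 2028-11-27.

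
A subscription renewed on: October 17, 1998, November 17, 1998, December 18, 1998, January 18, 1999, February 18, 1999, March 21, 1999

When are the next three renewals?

April 21, 1999; May 22, 1999; June 22, 1999

Every event comes 31 days after the last (31, 31, 31, 31, 31).
March 21, 1999 + 31 days = April 21, 1999.
April 21, 1999 + 31 days = May 22, 1999.
May 22, 1999 + 31 days = June 22, 1999.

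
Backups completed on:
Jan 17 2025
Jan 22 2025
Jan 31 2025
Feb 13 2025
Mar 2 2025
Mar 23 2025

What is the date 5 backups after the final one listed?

Sep 4 2025

The spacing grows by 4 each time: 5, 9, 13, 17, 21 days.
Next gap: 25 days. Mar 23 2025 + 25 days = Apr 17 2025.
Next gap: 29 days. Apr 17 2025 + 29 days = May 16 2025.
Next gap: 33 days. May 16 2025 + 33 days = Jun 18 2025.
Next gap: 37 days. Jun 18 2025 + 37 days = Jul 25 2025.
Next gap: 41 days. Jul 25 2025 + 41 days = Sep 4 2025.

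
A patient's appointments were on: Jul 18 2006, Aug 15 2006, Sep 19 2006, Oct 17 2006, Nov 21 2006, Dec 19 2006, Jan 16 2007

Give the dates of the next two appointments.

Feb 20 2007, Mar 20 2007

Gaps: 28, 35, 28, 35, 28, 28 days — a mix of 28 and 35. Every date is a Tuesday.
Each is the 3rd Tuesday of its month.
February 2007 — 3rd Tuesday is Feb 20 2007.
March 2007 — 3rd Tuesday is Mar 20 2007.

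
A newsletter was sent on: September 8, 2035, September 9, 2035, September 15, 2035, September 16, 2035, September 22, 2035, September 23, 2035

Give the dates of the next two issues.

September 29, 2035; September 30, 2035

The gap pattern 1, 6, 1, 6, 1 repeats every 2 events.
These are the Saturdays and Sundays of each week.
The following Saturday is September 29, 2035.
Next Sunday: September 30, 2035.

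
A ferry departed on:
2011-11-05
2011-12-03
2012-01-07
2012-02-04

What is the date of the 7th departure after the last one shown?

2012-09-01

Gaps: 28, 35, 28 days — a mix of 28 and 35. Every date is a Saturday.
Each is the 1st Saturday of its month.
March 2012 — 1st Saturday is 2012-03-03.
April 2012 — 1st Saturday is 2012-04-07.
May 2012 — 1st Saturday is 2012-05-05.
1st Saturday of June 2012: 2012-06-02.
1st Saturday of July 2012: 2012-07-07.
August 2012 — 1st Saturday is 2012-08-04.
1st Saturday of September 2012: 2012-09-01.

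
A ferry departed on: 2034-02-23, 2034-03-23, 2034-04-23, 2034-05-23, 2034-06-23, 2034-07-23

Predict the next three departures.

2034-08-23, 2034-09-23, 2034-10-23

Each date is the 23rd; the gaps (28, 31, 30, 31, 30) track the month lengths.
The rule is the 23rd of each month.
August 2034: 2034-08-23.
Next: September 2034 → 2034-09-23.
Next: October 2034 → 2034-10-23.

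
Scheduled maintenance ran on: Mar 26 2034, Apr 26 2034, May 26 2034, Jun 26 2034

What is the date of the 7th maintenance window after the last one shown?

Jan 26 2035

The day-of-month is always 26 (31, 30, 31 days between events).
So this recurs on the 26th of each month.
Next: July 2034 → Jul 26 2034.
Next: August 2034 → Aug 26 2034.
Next: September 2034 → Sep 26 2034.
October 2034: Oct 26 2034.
Next: November 2034 → Nov 26 2034.
December 2034: Dec 26 2034.
Next: January 2035 → Jan 26 2035.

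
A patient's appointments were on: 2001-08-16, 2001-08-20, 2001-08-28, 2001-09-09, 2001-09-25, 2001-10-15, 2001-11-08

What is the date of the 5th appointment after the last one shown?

2002-05-07

The spacing grows by 4 each time: 4, 8, 12, 16, 20, 24 days.
Next gap: 28 days. 2001-11-08 + 28 days = 2001-12-06.
Next gap: 32 days. 2001-12-06 + 32 days = 2002-01-07.
Next gap: 36 days. 2002-01-07 + 36 days = 2002-02-12.
Next gap: 40 days. 2002-02-12 + 40 days = 2002-03-24.
Next gap: 44 days. 2002-03-24 + 44 days = 2002-05-07.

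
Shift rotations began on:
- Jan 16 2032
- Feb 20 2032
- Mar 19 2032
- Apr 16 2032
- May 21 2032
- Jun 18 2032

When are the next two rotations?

Gaps: 35, 28, 28, 35, 28 days — a mix of 28 and 35. Every date is a Friday.
Each is the 3rd Friday of its month.
3rd Friday of July 2032: Jul 16 2032.
3rd Friday of August 2032: Aug 20 2032.

Jul 16 2032, Aug 20 2032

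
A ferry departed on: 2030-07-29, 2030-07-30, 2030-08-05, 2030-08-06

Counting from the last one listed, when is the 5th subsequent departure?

Gaps: 1, 6, 1 days — not constant, but cyclic with period 2.
The events fall on every Monday and Tuesday.
The following Monday is 2030-08-12.
The following Tuesday is 2030-08-13.
The following Monday is 2030-08-19.
Next Tuesday: 2030-08-20.
Next Monday: 2030-08-26.

2030-08-26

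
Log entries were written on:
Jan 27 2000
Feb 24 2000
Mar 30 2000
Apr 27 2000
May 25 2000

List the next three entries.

Jun 29 2000, Jul 27 2000, Aug 31 2000

Every date is a Thursday; gaps 28, 35, 28, 28 days.
Each is the last Thursday of its month (at least one falls on the 29th or later, ruling out '4th Thursday').
Last Thursday of June 2000: Jun 29 2000.
July 2000 ends with Thursday Jul 27 2000.
Last Thursday of August 2000: Aug 31 2000.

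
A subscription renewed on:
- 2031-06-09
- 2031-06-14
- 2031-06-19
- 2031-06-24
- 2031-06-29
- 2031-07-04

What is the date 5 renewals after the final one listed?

Gaps between consecutive events: 5, 5, 5, 5, 5 days — a constant 5-day interval.
2031-07-04 + 5 days = 2031-07-09.
2031-07-09 + 5 days = 2031-07-14.
2031-07-14 + 5 days = 2031-07-19.
2031-07-19 + 5 days = 2031-07-24.
2031-07-24 + 5 days = 2031-07-29.

2031-07-29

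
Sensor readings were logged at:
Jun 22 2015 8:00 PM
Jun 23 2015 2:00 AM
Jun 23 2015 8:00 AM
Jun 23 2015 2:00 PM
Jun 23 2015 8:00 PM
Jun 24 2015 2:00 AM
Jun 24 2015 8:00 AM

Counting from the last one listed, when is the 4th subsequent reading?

Gaps: 6, 6, 6, 6, 6, 6 hours — each event is 6 hours after the previous one.
Jun 24 2015 8:00 AM + 6 h = Jun 24 2015 2:00 PM.
Jun 24 2015 2:00 PM + 6 h = Jun 24 2015 8:00 PM.
Jun 24 2015 8:00 PM + 6 h = Jun 25 2015 2:00 AM.
Jun 25 2015 2:00 AM + 6 h = Jun 25 2015 8:00 AM.

Jun 25 2015 8:00 AM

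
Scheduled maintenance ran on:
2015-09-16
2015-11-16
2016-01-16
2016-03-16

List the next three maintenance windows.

The day-of-month is always 16 (61, 61, 60 days between events).
So this recurs on the 16th of every 2 months.
Next: May 2016 → 2016-05-16.
Next: July 2016 → 2016-07-16.
September 2016: 2016-09-16.

2016-05-16, 2016-07-16, 2016-09-16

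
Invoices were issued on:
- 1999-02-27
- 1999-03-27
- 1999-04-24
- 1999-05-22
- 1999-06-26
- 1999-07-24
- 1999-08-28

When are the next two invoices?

1999-09-25, 1999-10-23

These are Saturdays at 28- or 35-day spacing (28, 28, 28, 35, 28, 35).
The pattern: 4th Saturday of the month.
4th Saturday of September 1999: 1999-09-25.
October 1999 — 4th Saturday is 1999-10-23.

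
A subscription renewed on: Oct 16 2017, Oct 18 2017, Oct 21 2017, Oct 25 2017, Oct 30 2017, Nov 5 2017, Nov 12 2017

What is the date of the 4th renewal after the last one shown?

Dec 20 2017

Gaps: 2, 3, 4, 5, 6, 7 days — each gap is 1 larger than the previous one.
Next gap: 8 days. Nov 12 2017 + 8 days = Nov 20 2017.
Next gap: 9 days. Nov 20 2017 + 9 days = Nov 29 2017.
Next gap: 10 days. Nov 29 2017 + 10 days = Dec 9 2017.
Next gap: 11 days. Dec 9 2017 + 11 days = Dec 20 2017.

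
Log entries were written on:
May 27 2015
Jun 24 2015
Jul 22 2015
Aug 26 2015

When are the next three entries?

Sep 23 2015, Oct 28 2015, Nov 25 2015

All dates are Wednesdays, 28, 28, 35 days apart.
Specifically, the 4th Wednesday of each month.
4th Wednesday of September 2015: Sep 23 2015.
4th Wednesday of October 2015: Oct 28 2015.
4th Wednesday of November 2015: Nov 25 2015.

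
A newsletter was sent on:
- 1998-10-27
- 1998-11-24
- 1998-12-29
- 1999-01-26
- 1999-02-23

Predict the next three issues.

These are Tuesdays with 28, 35, 28, 28-day gaps.
Each is the final Tuesday of its month — 1998-12-29 is past the 28th, so '4th Tuesday' doesn't fit.
Last Tuesday of March 1999: 1999-03-30.
April 1999 ends with Tuesday 1999-04-27.
Last Tuesday of May 1999: 1999-05-25.

1999-03-30, 1999-04-27, 1999-05-25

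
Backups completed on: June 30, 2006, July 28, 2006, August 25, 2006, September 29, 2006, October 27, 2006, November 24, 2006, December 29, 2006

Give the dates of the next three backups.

January 26, 2007; February 23, 2007; March 30, 2007

Every date is a Friday; gaps 28, 28, 35, 28, 28, 35 days.
Each is the last Friday of its month (at least one falls on the 29th or later, ruling out '4th Friday').
Last Friday of January 2007: January 26, 2007.
Last Friday of February 2007: February 23, 2007.
Last Friday of March 2007: March 30, 2007.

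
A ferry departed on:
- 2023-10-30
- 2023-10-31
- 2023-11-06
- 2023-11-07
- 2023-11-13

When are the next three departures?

The gap pattern 1, 6, 1, 6 repeats every 2 events.
These are the Mondays and Tuesdays of each week.
The following Tuesday is 2023-11-14.
Next Monday: 2023-11-20.
The following Tuesday is 2023-11-21.

2023-11-14, 2023-11-20, 2023-11-21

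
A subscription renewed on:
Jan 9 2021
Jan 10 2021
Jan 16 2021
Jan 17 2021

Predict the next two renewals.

Jan 23 2021, Jan 24 2021

The gap pattern 1, 6, 1 repeats every 2 events.
These are the Saturdays and Sundays of each week.
The following Saturday is Jan 23 2021.
Next Sunday: Jan 24 2021.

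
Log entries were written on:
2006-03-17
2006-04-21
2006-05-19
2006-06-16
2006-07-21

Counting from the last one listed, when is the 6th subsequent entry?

All dates are Fridays, 35, 28, 28, 35 days apart.
Specifically, the 3rd Friday of each month.
August 2006 — 3rd Friday is 2006-08-18.
3rd Friday of September 2006: 2006-09-15.
3rd Friday of October 2006: 2006-10-20.
November 2006 — 3rd Friday is 2006-11-17.
December 2006 — 3rd Friday is 2006-12-15.
January 2007 — 3rd Friday is 2007-01-19.

2007-01-19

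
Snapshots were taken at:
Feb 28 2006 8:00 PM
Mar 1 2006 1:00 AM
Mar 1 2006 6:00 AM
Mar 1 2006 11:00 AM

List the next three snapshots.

Mar 1 2006 4:00 PM, Mar 1 2006 9:00 PM, Mar 2 2006 2:00 AM

Spacing: 5, 5, 5 h — constant 5 h.
Mar 1 2006 11:00 AM + 5 h = Mar 1 2006 4:00 PM.
Mar 1 2006 4:00 PM + 5 h = Mar 1 2006 9:00 PM.
Mar 1 2006 9:00 PM + 5 h = Mar 2 2006 2:00 AM.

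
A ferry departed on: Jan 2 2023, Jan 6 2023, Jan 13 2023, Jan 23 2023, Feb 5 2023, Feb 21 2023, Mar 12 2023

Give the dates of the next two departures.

The spacing grows by 3 each time: 4, 7, 10, 13, 16, 19 days.
Next gap: 22 days. Mar 12 2023 + 22 days = Apr 3 2023.
Next gap: 25 days. Apr 3 2023 + 25 days = Apr 28 2023.

Apr 3 2023, Apr 28 2023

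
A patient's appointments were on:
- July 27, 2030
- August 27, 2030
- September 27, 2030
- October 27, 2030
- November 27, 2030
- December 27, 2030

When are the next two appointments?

Gaps: 31, 31, 30, 31, 30 days — not constant. Every event is on the 27th of the month.
Pattern: the 27th of each month.
January 2031: January 27, 2031.
February 2031: February 27, 2031.

January 27, 2031; February 27, 2031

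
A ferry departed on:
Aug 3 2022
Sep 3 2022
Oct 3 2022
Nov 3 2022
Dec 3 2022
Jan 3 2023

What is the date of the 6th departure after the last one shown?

Jul 3 2023

The day-of-month is always 3 (31, 30, 31, 30, 31 days between events).
So this recurs on the 3rd of each month.
February 2023: Feb 3 2023.
March 2023: Mar 3 2023.
April 2023: Apr 3 2023.
May 2023: May 3 2023.
June 2023: Jun 3 2023.
Next: July 2023 → Jul 3 2023.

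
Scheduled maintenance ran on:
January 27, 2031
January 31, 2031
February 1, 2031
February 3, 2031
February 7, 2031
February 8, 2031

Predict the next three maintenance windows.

Every event lands on a Monday or Friday or Saturday (gaps cycle 4, 1, 2, 4, 1).
So the schedule is: every Monday, Friday and Saturday.
The following Monday is February 10, 2031.
Next Friday: February 14, 2031.
Next Saturday: February 15, 2031.

February 10, 2031; February 14, 2031; February 15, 2031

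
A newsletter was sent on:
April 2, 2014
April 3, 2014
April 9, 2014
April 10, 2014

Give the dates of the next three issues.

April 16, 2014; April 17, 2014; April 23, 2014

Every event lands on a Wednesday or Thursday (gaps cycle 1, 6, 1).
So the schedule is: every Wednesday and Thursday.
Next Wednesday: April 16, 2014.
The following Thursday is April 17, 2014.
Next Wednesday: April 23, 2014.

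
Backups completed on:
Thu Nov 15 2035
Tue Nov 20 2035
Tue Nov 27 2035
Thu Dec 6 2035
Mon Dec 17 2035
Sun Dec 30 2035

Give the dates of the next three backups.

Mon Jan 14 2036, Thu Jan 31 2036, Tue Feb 19 2036

The spacing grows by 2 each time: 5, 7, 9, 11, 13 days.
Next gap: 15 days. Sun Dec 30 2035 + 15 days = Mon Jan 14 2036.
Next gap: 17 days. Mon Jan 14 2036 + 17 days = Thu Jan 31 2036.
Next gap: 19 days. Thu Jan 31 2036 + 19 days = Tue Feb 19 2036.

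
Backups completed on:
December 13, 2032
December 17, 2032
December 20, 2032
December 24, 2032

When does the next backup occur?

The gap pattern 4, 3, 4 repeats every 2 events.
These are the Mondays and Fridays of each week.
The following Monday is December 27, 2032.

December 27, 2032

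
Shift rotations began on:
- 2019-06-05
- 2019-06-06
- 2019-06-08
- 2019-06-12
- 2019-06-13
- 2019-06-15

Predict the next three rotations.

2019-06-19, 2019-06-20, 2019-06-22

Every event lands on a Wednesday or Thursday or Saturday (gaps cycle 1, 2, 4, 1, 2).
So the schedule is: every Wednesday, Thursday and Saturday.
The following Wednesday is 2019-06-19.
Next Thursday: 2019-06-20.
Next Saturday: 2019-06-22.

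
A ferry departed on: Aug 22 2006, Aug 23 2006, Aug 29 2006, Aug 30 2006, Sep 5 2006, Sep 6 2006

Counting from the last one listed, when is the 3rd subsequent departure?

Sep 19 2006

Gaps: 1, 6, 1, 6, 1 days — not constant, but cyclic with period 2.
The events fall on every Tuesday and Wednesday.
The following Tuesday is Sep 12 2006.
The following Wednesday is Sep 13 2006.
Next Tuesday: Sep 19 2006.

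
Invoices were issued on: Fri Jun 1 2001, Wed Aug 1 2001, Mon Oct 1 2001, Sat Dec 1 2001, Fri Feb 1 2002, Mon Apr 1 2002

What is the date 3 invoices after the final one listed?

Gaps: 61, 61, 61, 62, 59 days — not constant. Every event is on the 1st of the month.
Pattern: the 1st of every 2 months.
Next: June 2002 → Sat Jun 1 2002.
Next: August 2002 → Thu Aug 1 2002.
October 2002: Tue Oct 1 2002.

Tue Oct 1 2002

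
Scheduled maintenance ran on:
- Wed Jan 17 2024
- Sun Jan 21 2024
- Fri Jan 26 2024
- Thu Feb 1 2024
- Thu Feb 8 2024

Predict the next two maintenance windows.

The spacing grows by 1 each time: 4, 5, 6, 7 days.
Next gap: 8 days. Thu Feb 8 2024 + 8 days = Fri Feb 16 2024.
Next gap: 9 days. Fri Feb 16 2024 + 9 days = Sun Feb 25 2024.

Fri Feb 16 2024, Sun Feb 25 2024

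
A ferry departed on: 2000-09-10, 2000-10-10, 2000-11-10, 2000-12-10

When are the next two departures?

2001-01-10, 2001-02-10

Each date is the 10th; the gaps (30, 31, 30) track the month lengths.
The rule is the 10th of each month.
January 2001: 2001-01-10.
February 2001: 2001-02-10.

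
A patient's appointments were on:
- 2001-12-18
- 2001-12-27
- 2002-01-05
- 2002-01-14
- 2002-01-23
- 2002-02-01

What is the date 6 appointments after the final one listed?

Gaps between consecutive events: 9, 9, 9, 9, 9 days — a constant 9-day interval.
2002-02-01 + 9 days = 2002-02-10.
2002-02-10 + 9 days = 2002-02-19.
2002-02-19 + 9 days = 2002-02-28.
2002-02-28 + 9 days = 2002-03-09.
2002-03-09 + 9 days = 2002-03-18.
2002-03-18 + 9 days = 2002-03-27.

2002-03-27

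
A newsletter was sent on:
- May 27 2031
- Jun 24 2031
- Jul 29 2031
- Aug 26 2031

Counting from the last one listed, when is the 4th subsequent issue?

Dec 30 2031

All Tuesdays; the gaps (28, 35, 28) vary with month length.
This is the last Tuesday of each month.
Last Tuesday of September 2031: Sep 30 2031.
Last Tuesday of October 2031: Oct 28 2031.
November 2031 ends with Tuesday Nov 25 2031.
Last Tuesday of December 2031: Dec 30 2031.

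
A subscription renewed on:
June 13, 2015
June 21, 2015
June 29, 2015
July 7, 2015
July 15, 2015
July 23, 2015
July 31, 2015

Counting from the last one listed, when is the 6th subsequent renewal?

September 17, 2015

The spacing is 8, 8, 8, 8, 8, 8 days — always 8 days.
July 31, 2015 + 8 days = August 8, 2015.
August 8, 2015 + 8 days = August 16, 2015.
August 16, 2015 + 8 days = August 24, 2015.
August 24, 2015 + 8 days = September 1, 2015.
September 1, 2015 + 8 days = September 9, 2015.
September 9, 2015 + 8 days = September 17, 2015.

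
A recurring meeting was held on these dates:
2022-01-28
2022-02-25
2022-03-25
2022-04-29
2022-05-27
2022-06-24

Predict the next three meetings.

2022-07-29, 2022-08-26, 2022-09-30

All Fridays; the gaps (28, 28, 35, 28, 28) vary with month length.
This is the last Friday of each month.
Last Friday of July 2022: 2022-07-29.
August 2022 ends with Friday 2022-08-26.
Last Friday of September 2022: 2022-09-30.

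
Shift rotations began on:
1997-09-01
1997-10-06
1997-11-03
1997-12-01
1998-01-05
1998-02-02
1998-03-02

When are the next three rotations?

Gaps: 35, 28, 28, 35, 28, 28 days — a mix of 28 and 35. Every date is a Monday.
Each is the 1st Monday of its month.
1st Monday of April 1998: 1998-04-06.
1st Monday of May 1998: 1998-05-04.
June 1998 — 1st Monday is 1998-06-01.

1998-04-06, 1998-05-04, 1998-06-01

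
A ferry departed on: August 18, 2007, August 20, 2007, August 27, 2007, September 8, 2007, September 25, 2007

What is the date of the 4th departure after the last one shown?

January 21, 2008

Gaps: 2, 7, 12, 17 days — each gap is 5 larger than the previous one.
Next gap: 22 days. September 25, 2007 + 22 days = October 17, 2007.
Next gap: 27 days. October 17, 2007 + 27 days = November 13, 2007.
Next gap: 32 days. November 13, 2007 + 32 days = December 15, 2007.
Next gap: 37 days. December 15, 2007 + 37 days = January 21, 2008.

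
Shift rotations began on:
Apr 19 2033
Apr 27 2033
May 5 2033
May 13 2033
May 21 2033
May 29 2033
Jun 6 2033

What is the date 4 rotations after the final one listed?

Every event comes 8 days after the last (8, 8, 8, 8, 8, 8).
Jun 6 2033 + 8 days = Jun 14 2033.
Jun 14 2033 + 8 days = Jun 22 2033.
Jun 22 2033 + 8 days = Jun 30 2033.
Jun 30 2033 + 8 days = Jul 8 2033.

Jul 8 2033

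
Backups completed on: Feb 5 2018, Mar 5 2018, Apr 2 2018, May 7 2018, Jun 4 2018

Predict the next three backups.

These are Mondays at 28- or 35-day spacing (28, 28, 35, 28).
The pattern: 1st Monday of the month.
1st Monday of July 2018: Jul 2 2018.
August 2018 — 1st Monday is Aug 6 2018.
September 2018 — 1st Monday is Sep 3 2018.

Jul 2 2018, Aug 6 2018, Sep 3 2018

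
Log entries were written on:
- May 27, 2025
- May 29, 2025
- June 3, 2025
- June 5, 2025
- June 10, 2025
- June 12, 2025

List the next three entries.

Gaps: 2, 5, 2, 5, 2 days — not constant, but cyclic with period 2.
The events fall on every Tuesday and Thursday.
Next Tuesday: June 17, 2025.
The following Thursday is June 19, 2025.
The following Tuesday is June 24, 2025.

June 17, 2025; June 19, 2025; June 24, 2025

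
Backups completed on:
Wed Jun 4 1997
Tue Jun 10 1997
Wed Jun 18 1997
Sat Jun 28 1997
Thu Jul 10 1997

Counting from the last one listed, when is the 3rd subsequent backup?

Gaps: 6, 8, 10, 12 days — each gap is 2 larger than the previous one.
Next gap: 14 days. Thu Jul 10 1997 + 14 days = Thu Jul 24 1997.
Next gap: 16 days. Thu Jul 24 1997 + 16 days = Sat Aug 9 1997.
Next gap: 18 days. Sat Aug 9 1997 + 18 days = Wed Aug 27 1997.

Wed Aug 27 1997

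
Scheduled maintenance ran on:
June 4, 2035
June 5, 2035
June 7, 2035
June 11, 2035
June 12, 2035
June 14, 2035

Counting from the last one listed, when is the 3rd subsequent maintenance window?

Gaps: 1, 2, 4, 1, 2 days — not constant, but cyclic with period 3.
The events fall on every Monday, Tuesday and Thursday.
The following Monday is June 18, 2035.
The following Tuesday is June 19, 2035.
The following Thursday is June 21, 2035.

June 21, 2035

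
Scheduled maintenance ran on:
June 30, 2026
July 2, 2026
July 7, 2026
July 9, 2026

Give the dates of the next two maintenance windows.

July 14, 2026; July 16, 2026

The gap pattern 2, 5, 2 repeats every 2 events.
These are the Tuesdays and Thursdays of each week.
The following Tuesday is July 14, 2026.
Next Thursday: July 16, 2026.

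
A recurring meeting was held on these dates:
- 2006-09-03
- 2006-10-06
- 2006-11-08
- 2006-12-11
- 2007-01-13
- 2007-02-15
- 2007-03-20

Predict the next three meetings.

2007-04-22, 2007-05-25, 2007-06-27

Gaps between consecutive events: 33, 33, 33, 33, 33, 33 days — a constant 33-day interval.
2007-03-20 + 33 days = 2007-04-22.
2007-04-22 + 33 days = 2007-05-25.
2007-05-25 + 33 days = 2007-06-27.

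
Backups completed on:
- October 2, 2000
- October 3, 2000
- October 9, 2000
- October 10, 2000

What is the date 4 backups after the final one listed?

The gap pattern 1, 6, 1 repeats every 2 events.
These are the Mondays and Tuesdays of each week.
The following Monday is October 16, 2000.
Next Tuesday: October 17, 2000.
The following Monday is October 23, 2000.
The following Tuesday is October 24, 2000.

October 24, 2000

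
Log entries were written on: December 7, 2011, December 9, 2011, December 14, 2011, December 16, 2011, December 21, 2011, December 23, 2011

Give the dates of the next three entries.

The gap pattern 2, 5, 2, 5, 2 repeats every 2 events.
These are the Wednesdays and Fridays of each week.
The following Wednesday is December 28, 2011.
Next Friday: December 30, 2011.
The following Wednesday is January 4, 2012.

December 28, 2011; December 30, 2011; January 4, 2012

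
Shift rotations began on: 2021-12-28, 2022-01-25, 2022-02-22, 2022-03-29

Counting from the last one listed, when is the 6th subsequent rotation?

2022-09-27

Every date is a Tuesday; gaps 28, 28, 35 days.
Each is the last Tuesday of its month (at least one falls on the 29th or later, ruling out '4th Tuesday').
April 2022 ends with Tuesday 2022-04-26.
May 2022 ends with Tuesday 2022-05-31.
Last Tuesday of June 2022: 2022-06-28.
July 2022 ends with Tuesday 2022-07-26.
Last Tuesday of August 2022: 2022-08-30.
September 2022 ends with Tuesday 2022-09-27.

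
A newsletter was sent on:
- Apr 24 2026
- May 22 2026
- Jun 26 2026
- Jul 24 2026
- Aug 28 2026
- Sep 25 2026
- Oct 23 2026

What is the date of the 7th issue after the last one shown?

All dates are Fridays, 28, 35, 28, 35, 28, 28 days apart.
Specifically, the 4th Friday of each month.
November 2026 — 4th Friday is Nov 27 2026.
4th Friday of December 2026: Dec 25 2026.
4th Friday of January 2027: Jan 22 2027.
4th Friday of February 2027: Feb 26 2027.
4th Friday of March 2027: Mar 26 2027.
April 2027 — 4th Friday is Apr 23 2027.
4th Friday of May 2027: May 28 2027.

May 28 2027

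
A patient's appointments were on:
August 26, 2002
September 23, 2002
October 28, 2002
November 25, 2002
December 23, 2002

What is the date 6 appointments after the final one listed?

June 23, 2003

Gaps: 28, 35, 28, 28 days — a mix of 28 and 35. Every date is a Monday.
Each is the 4th Monday of its month.
4th Monday of January 2003: January 27, 2003.
February 2003 — 4th Monday is February 24, 2003.
4th Monday of March 2003: March 24, 2003.
April 2003 — 4th Monday is April 28, 2003.
May 2003 — 4th Monday is May 26, 2003.
4th Monday of June 2003: June 23, 2003.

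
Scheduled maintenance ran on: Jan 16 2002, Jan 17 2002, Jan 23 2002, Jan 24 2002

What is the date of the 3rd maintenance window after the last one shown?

The gap pattern 1, 6, 1 repeats every 2 events.
These are the Wednesdays and Thursdays of each week.
Next Wednesday: Jan 30 2002.
Next Thursday: Jan 31 2002.
Next Wednesday: Feb 6 2002.

Feb 6 2002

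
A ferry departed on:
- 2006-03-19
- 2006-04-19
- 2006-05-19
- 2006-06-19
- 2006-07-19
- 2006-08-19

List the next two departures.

2006-09-19, 2006-10-19

The day-of-month is always 19 (31, 30, 31, 30, 31 days between events).
So this recurs on the 19th of each month.
September 2006: 2006-09-19.
Next: October 2006 → 2006-10-19.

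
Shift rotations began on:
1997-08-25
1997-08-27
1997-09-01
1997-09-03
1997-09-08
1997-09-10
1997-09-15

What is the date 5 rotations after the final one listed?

1997-10-01

Every event lands on a Monday or Wednesday (gaps cycle 2, 5, 2, 5, 2, 5).
So the schedule is: every Monday and Wednesday.
Next Wednesday: 1997-09-17.
Next Monday: 1997-09-22.
Next Wednesday: 1997-09-24.
Next Monday: 1997-09-29.
Next Wednesday: 1997-10-01.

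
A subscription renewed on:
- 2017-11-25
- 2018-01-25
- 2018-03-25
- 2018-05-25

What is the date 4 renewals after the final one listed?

Each date is the 25th; the gaps (61, 59, 61) track the month lengths.
The rule is the 25th of every 2 months.
Next: July 2018 → 2018-07-25.
September 2018: 2018-09-25.
November 2018: 2018-11-25.
Next: January 2019 → 2019-01-25.

2019-01-25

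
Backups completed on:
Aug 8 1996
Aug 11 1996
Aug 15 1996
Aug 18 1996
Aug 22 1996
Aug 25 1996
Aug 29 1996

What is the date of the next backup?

The gap pattern 3, 4, 3, 4, 3, 4 repeats every 2 events.
These are the Thursdays and Sundays of each week.
Next Sunday: Sep 1 1996.

Sep 1 1996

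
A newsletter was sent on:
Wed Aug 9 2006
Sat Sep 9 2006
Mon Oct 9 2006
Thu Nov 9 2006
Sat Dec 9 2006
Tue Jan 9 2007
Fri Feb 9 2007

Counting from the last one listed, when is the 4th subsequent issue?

Sat Jun 9 2007

The day-of-month is always 9 (31, 30, 31, 30, 31, 31 days between events).
So this recurs on the 9th of each month.
March 2007: Fri Mar 9 2007.
April 2007: Mon Apr 9 2007.
Next: May 2007 → Wed May 9 2007.
June 2007: Sat Jun 9 2007.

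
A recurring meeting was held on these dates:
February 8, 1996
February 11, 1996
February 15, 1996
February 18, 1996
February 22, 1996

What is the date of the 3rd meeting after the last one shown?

March 3, 1996

Every event lands on a Thursday or Sunday (gaps cycle 3, 4, 3, 4).
So the schedule is: every Thursday and Sunday.
Next Sunday: February 25, 1996.
Next Thursday: February 29, 1996.
The following Sunday is March 3, 1996.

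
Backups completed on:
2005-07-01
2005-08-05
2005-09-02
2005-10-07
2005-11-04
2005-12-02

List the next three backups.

All dates are Fridays, 35, 28, 35, 28, 28 days apart.
Specifically, the 1st Friday of each month.
January 2006 — 1st Friday is 2006-01-06.
1st Friday of February 2006: 2006-02-03.
March 2006 — 1st Friday is 2006-03-03.

2006-01-06, 2006-02-03, 2006-03-03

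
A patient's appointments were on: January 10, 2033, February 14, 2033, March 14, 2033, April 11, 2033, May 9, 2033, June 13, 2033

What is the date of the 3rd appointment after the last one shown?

September 12, 2033

These are Mondays at 28- or 35-day spacing (35, 28, 28, 28, 35).
The pattern: 2nd Monday of the month.
2nd Monday of July 2033: July 11, 2033.
2nd Monday of August 2033: August 8, 2033.
September 2033 — 2nd Monday is September 12, 2033.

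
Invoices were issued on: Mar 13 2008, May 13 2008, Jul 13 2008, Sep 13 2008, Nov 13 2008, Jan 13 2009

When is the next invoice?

The day-of-month is always 13 (61, 61, 62, 61, 61 days between events).
So this recurs on the 13th of every 2 months.
March 2009: Mar 13 2009.

Mar 13 2009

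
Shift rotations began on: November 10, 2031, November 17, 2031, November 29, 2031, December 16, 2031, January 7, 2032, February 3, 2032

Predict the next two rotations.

March 6, 2032; April 12, 2032

Intervals are 7, 12, 17, 22, 27 days — an arithmetic progression with common difference 5.
Next gap: 32 days. February 3, 2032 + 32 days = March 6, 2032.
Next gap: 37 days. March 6, 2032 + 37 days = April 12, 2032.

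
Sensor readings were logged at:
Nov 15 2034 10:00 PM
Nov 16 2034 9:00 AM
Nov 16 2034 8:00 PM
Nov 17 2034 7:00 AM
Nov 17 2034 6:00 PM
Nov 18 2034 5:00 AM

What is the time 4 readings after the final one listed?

Gaps: 11, 11, 11, 11, 11 hours — each event is 11 hours after the previous one.
Nov 18 2034 5:00 AM + 11 h = Nov 18 2034 4:00 PM.
Nov 18 2034 4:00 PM + 11 h = Nov 19 2034 3:00 AM.
Nov 19 2034 3:00 AM + 11 h = Nov 19 2034 2:00 PM.
Nov 19 2034 2:00 PM + 11 h = Nov 20 2034 1:00 AM.

Nov 20 2034 1:00 AM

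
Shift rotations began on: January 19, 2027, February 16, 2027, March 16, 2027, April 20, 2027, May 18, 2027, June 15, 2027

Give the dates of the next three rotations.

Gaps: 28, 28, 35, 28, 28 days — a mix of 28 and 35. Every date is a Tuesday.
Each is the 3rd Tuesday of its month.
3rd Tuesday of July 2027: July 20, 2027.
3rd Tuesday of August 2027: August 17, 2027.
September 2027 — 3rd Tuesday is September 21, 2027.

July 20, 2027; August 17, 2027; September 21, 2027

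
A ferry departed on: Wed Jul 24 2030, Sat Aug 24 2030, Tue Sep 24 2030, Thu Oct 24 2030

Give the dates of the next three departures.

The day-of-month is always 24 (31, 31, 30 days between events).
So this recurs on the 24th of each month.
Next: November 2030 → Sun Nov 24 2030.
December 2030: Tue Dec 24 2030.
Next: January 2031 → Fri Jan 24 2031.

Sun Nov 24 2030, Tue Dec 24 2030, Fri Jan 24 2031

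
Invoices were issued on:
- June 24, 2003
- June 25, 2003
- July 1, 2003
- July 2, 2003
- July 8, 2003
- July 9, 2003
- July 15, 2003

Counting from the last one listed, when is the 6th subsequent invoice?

August 5, 2003

The gap pattern 1, 6, 1, 6, 1, 6 repeats every 2 events.
These are the Tuesdays and Wednesdays of each week.
Next Wednesday: July 16, 2003.
Next Tuesday: July 22, 2003.
Next Wednesday: July 23, 2003.
Next Tuesday: July 29, 2003.
Next Wednesday: July 30, 2003.
Next Tuesday: August 5, 2003.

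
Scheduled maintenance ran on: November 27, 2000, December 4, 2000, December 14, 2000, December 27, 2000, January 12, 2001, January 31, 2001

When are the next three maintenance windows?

February 22, 2001; March 19, 2001; April 16, 2001

Intervals are 7, 10, 13, 16, 19 days — an arithmetic progression with common difference 3.
Next gap: 22 days. January 31, 2001 + 22 days = February 22, 2001.
Next gap: 25 days. February 22, 2001 + 25 days = March 19, 2001.
Next gap: 28 days. March 19, 2001 + 28 days = April 16, 2001.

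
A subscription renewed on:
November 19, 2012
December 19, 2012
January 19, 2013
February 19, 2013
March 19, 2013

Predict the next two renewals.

The day-of-month is always 19 (30, 31, 31, 28 days between events).
So this recurs on the 19th of each month.
April 2013: April 19, 2013.
Next: May 2013 → May 19, 2013.

April 19, 2013; May 19, 2013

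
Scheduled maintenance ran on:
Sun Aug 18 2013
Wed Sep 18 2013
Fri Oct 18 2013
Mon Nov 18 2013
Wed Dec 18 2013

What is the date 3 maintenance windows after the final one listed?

Tue Mar 18 2014

Gaps: 31, 30, 31, 30 days — not constant. Every event is on the 18th of the month.
Pattern: the 18th of each month.
Next: January 2014 → Sat Jan 18 2014.
February 2014: Tue Feb 18 2014.
March 2014: Tue Mar 18 2014.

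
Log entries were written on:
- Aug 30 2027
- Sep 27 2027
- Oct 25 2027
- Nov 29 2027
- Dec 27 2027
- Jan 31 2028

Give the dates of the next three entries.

Feb 28 2028, Mar 27 2028, Apr 24 2028

These are Mondays with 28, 28, 35, 28, 35-day gaps.
Each is the final Monday of its month — Aug 30 2027 is past the 28th, so '4th Monday' doesn't fit.
Last Monday of February 2028: Feb 28 2028.
Last Monday of March 2028: Mar 27 2028.
April 2028 ends with Monday Apr 24 2028.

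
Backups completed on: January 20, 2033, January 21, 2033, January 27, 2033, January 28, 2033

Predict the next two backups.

Every event lands on a Thursday or Friday (gaps cycle 1, 6, 1).
So the schedule is: every Thursday and Friday.
Next Thursday: February 3, 2033.
The following Friday is February 4, 2033.

February 3, 2033; February 4, 2033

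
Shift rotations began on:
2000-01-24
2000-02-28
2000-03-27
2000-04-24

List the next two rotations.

2000-05-22, 2000-06-26

These are Mondays at 28- or 35-day spacing (35, 28, 28).
The pattern: 4th Monday of the month.
4th Monday of May 2000: 2000-05-22.
4th Monday of June 2000: 2000-06-26.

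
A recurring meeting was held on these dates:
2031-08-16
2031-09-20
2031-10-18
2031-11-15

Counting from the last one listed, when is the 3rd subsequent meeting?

Gaps: 35, 28, 28 days — a mix of 28 and 35. Every date is a Saturday.
Each is the 3rd Saturday of its month.
December 2031 — 3rd Saturday is 2031-12-20.
3rd Saturday of January 2032: 2032-01-17.
3rd Saturday of February 2032: 2032-02-21.

2032-02-21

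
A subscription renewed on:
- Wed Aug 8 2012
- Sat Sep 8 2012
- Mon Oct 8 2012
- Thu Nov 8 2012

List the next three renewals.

Sat Dec 8 2012, Tue Jan 8 2013, Fri Feb 8 2013

Each date is the 8th; the gaps (31, 30, 31) track the month lengths.
The rule is the 8th of each month.
December 2012: Sat Dec 8 2012.
January 2013: Tue Jan 8 2013.
Next: February 2013 → Fri Feb 8 2013.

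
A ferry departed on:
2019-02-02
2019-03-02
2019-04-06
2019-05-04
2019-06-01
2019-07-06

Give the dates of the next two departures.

All dates are Saturdays, 28, 35, 28, 28, 35 days apart.
Specifically, the 1st Saturday of each month.
1st Saturday of August 2019: 2019-08-03.
1st Saturday of September 2019: 2019-09-07.

2019-08-03, 2019-09-07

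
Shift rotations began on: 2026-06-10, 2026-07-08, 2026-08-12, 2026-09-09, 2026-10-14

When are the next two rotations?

2026-11-11, 2026-12-09

Gaps: 28, 35, 28, 35 days — a mix of 28 and 35. Every date is a Wednesday.
Each is the 2nd Wednesday of its month.
November 2026 — 2nd Wednesday is 2026-11-11.
2nd Wednesday of December 2026: 2026-12-09.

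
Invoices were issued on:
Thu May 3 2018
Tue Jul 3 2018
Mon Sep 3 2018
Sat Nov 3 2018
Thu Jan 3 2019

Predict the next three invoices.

Sun Mar 3 2019, Fri May 3 2019, Wed Jul 3 2019

Gaps: 61, 62, 61, 61 days — not constant. Every event is on the 3rd of the month.
Pattern: the 3rd of every 2 months.
Next: March 2019 → Sun Mar 3 2019.
Next: May 2019 → Fri May 3 2019.
Next: July 2019 → Wed Jul 3 2019.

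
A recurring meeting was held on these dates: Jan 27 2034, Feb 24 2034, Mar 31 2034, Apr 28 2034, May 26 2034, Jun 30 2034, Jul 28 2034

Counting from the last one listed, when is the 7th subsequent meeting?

All Fridays; the gaps (28, 35, 28, 28, 35, 28) vary with month length.
This is the last Friday of each month.
August 2034 ends with Friday Aug 25 2034.
Last Friday of September 2034: Sep 29 2034.
October 2034 ends with Friday Oct 27 2034.
November 2034 ends with Friday Nov 24 2034.
December 2034 ends with Friday Dec 29 2034.
January 2035 ends with Friday Jan 26 2035.
February 2035 ends with Friday Feb 23 2035.

Feb 23 2035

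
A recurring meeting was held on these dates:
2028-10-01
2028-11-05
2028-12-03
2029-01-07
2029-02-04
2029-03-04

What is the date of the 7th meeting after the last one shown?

These are Sundays at 28- or 35-day spacing (35, 28, 35, 28, 28).
The pattern: 1st Sunday of the month.
April 2029 — 1st Sunday is 2029-04-01.
May 2029 — 1st Sunday is 2029-05-06.
June 2029 — 1st Sunday is 2029-06-03.
1st Sunday of July 2029: 2029-07-01.
August 2029 — 1st Sunday is 2029-08-05.
1st Sunday of September 2029: 2029-09-02.
1st Sunday of October 2029: 2029-10-07.

2029-10-07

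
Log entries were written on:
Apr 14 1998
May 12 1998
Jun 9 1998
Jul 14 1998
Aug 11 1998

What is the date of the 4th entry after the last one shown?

All dates are Tuesdays, 28, 28, 35, 28 days apart.
Specifically, the 2nd Tuesday of each month.
September 1998 — 2nd Tuesday is Sep 8 1998.
2nd Tuesday of October 1998: Oct 13 1998.
2nd Tuesday of November 1998: Nov 10 1998.
December 1998 — 2nd Tuesday is Dec 8 1998.

Dec 8 1998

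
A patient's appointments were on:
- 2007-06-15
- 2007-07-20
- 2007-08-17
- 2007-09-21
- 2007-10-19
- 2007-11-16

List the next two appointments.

2007-12-21, 2008-01-18

These are Fridays at 28- or 35-day spacing (35, 28, 35, 28, 28).
The pattern: 3rd Friday of the month.
December 2007 — 3rd Friday is 2007-12-21.
3rd Friday of January 2008: 2008-01-18.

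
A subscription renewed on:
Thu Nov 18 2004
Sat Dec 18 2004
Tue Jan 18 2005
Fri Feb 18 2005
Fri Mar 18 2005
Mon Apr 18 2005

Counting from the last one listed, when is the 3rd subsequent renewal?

Each date is the 18th; the gaps (30, 31, 31, 28, 31) track the month lengths.
The rule is the 18th of each month.
May 2005: Wed May 18 2005.
Next: June 2005 → Sat Jun 18 2005.
July 2005: Mon Jul 18 2005.

Mon Jul 18 2005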